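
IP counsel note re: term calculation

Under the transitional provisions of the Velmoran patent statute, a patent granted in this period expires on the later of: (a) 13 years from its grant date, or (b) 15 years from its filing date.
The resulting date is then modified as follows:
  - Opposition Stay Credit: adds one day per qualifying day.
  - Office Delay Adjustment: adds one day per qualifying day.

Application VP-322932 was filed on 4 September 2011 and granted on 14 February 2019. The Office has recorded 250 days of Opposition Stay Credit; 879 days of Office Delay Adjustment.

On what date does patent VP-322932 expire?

(a) grant + 13 years → 14 February 2032.
(b) filing + 15 years → 4 September 2026.
Later of the two: 14 February 2032.
Opposition Stay Credit: +250 days → 21 October 2032.
Office Delay Adjustment: +879 days → 19 March 2035.

2035-03-19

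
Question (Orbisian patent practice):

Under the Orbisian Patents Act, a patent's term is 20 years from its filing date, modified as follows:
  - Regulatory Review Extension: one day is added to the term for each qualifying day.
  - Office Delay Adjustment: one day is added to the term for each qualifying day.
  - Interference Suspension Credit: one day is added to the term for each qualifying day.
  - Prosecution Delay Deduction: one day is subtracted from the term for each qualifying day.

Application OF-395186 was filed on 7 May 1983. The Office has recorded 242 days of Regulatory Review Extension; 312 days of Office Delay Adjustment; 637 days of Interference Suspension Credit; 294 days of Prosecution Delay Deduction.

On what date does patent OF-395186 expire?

October 20, 2005

Base term: filing date + 20 years → 7 May 2003.
Regulatory Review Extension: +242 days → 4 January 2004.
Office Delay Adjustment: +312 days → 11 November 2004.
Interference Suspension Credit: +637 days → 10 August 2006.
Prosecution Delay Deduction: −294 days → 20 October 2005.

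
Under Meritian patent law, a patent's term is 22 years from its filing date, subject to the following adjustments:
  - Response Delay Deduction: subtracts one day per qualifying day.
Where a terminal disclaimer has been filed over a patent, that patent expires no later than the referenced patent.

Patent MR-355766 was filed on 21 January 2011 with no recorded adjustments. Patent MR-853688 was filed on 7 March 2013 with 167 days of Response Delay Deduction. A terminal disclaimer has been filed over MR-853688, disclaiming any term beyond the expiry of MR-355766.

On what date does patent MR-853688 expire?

January 21, 2033

Natural term of MR-853688:
  Base: filing + 22 years → 7 March 2035.
  Response Delay Deduction: −167 days → 21 September 2034.
Expiry of referenced patent MR-355766:
  Base: filing + 22 years → 21 January 2033.
Terminal disclaimer: MR-853688 expires on the earlier of 21 September 2034 and 21 January 2033.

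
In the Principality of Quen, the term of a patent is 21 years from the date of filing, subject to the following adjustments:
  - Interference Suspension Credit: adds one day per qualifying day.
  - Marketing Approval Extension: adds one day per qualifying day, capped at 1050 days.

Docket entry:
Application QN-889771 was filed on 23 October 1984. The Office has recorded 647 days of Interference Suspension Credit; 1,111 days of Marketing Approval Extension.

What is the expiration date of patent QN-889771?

Base term: filing date + 21 years → 23 October 2005.
Interference Suspension Credit: +647 days → 1 August 2007.
Marketing Approval Extension: 1111 days claimed exceeds the 1050-day cap, so +1050 days → 16 June 2010.

2010-06-16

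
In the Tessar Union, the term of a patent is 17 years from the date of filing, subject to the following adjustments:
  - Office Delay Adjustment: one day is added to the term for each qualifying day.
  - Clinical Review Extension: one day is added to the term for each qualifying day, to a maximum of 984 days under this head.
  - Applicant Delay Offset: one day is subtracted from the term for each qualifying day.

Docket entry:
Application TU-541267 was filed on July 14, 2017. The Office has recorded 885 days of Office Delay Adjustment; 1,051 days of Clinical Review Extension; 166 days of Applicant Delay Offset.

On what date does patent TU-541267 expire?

2039-03-13

Base term: filing date + 17 years → 14 July 2034.
Office Delay Adjustment: +885 days → 15 December 2036.
Clinical Review Extension: 1051 days claimed exceeds the 984-day cap, so +984 days → 26 August 2039.
Applicant Delay Offset: −166 days → 13 March 2039.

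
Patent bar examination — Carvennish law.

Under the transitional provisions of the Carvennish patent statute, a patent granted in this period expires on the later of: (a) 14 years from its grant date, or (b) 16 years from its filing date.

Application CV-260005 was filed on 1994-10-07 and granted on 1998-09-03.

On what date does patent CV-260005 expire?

(a) grant + 14 years → 3 September 2012.
(b) filing + 16 years → 7 October 2010.
Later of the two: 3 September 2012.

September 3, 2012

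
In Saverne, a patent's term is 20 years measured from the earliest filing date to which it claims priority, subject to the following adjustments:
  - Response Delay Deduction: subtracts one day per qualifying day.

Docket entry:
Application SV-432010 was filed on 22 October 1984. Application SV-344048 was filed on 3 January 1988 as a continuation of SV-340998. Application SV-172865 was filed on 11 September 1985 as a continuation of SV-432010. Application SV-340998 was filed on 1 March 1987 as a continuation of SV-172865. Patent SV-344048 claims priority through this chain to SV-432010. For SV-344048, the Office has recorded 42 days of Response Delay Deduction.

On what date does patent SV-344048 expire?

2004-09-10

Earliest priority filing: 22 October 1984.
Base term: 22 October 1984 + 20 years → 22 October 2004.
Response Delay Deduction: −42 days → 10 September 2004.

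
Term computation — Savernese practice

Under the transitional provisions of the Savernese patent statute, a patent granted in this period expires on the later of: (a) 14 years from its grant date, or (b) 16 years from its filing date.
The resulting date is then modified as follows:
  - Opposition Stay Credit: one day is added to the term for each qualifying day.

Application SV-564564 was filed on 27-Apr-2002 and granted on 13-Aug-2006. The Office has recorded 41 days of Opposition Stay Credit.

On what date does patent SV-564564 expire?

(a) grant + 14 years → 13 August 2020.
(b) filing + 16 years → 27 April 2018.
Later of the two: 13 August 2020.
Opposition Stay Credit: +41 days → 23 September 2020.

2020-09-23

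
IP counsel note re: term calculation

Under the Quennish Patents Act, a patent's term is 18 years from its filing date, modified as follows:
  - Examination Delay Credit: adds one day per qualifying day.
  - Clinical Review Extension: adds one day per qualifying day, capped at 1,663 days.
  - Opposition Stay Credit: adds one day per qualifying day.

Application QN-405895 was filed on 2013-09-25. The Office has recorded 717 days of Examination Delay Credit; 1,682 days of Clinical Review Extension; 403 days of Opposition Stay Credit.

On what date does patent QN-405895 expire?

2039-05-09

Base term: filing date + 18 years → 25 September 2031.
Examination Delay Credit: +717 days → 11 September 2033.
Clinical Review Extension: 1682 days claimed exceeds the 1663-day cap, so +1663 days → 1 April 2038.
Opposition Stay Credit: +403 days → 9 May 2039.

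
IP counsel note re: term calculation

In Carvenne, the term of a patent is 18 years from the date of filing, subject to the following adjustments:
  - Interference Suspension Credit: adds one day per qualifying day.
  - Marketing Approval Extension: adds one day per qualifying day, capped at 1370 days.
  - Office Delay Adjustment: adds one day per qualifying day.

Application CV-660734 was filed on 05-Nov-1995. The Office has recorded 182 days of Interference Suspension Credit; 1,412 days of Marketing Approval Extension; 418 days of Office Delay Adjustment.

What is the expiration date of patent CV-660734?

Base term: filing date + 18 years → 5 November 2013.
Interference Suspension Credit: +182 days → 6 May 2014.
Marketing Approval Extension: 1412 days claimed exceeds the 1370-day cap, so +1370 days → 4 February 2018.
Office Delay Adjustment: +418 days → 29 March 2019.

2019-03-29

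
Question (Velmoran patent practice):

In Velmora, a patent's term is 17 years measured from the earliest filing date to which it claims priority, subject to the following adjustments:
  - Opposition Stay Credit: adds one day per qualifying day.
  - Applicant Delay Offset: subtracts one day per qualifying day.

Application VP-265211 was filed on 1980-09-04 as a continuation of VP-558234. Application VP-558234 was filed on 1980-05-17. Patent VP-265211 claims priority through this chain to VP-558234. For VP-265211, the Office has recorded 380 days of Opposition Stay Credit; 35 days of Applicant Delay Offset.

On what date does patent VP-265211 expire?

April 27, 1998

Earliest priority filing: 17 May 1980.
Base term: 17 May 1980 + 17 years → 17 May 1997.
Opposition Stay Credit: +380 days → 1 June 1998.
Applicant Delay Offset: −35 days → 27 April 1998.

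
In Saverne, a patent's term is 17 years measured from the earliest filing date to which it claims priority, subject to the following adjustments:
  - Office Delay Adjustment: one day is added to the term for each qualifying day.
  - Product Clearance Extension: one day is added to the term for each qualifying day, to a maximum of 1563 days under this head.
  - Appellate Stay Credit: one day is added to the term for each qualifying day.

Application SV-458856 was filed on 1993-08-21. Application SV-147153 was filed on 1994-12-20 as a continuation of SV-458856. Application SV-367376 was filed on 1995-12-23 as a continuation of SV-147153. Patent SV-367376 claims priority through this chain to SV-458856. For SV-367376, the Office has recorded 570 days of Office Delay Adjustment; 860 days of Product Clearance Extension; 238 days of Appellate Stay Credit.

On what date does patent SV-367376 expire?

Earliest priority filing: 21 August 1993.
Base term: 21 August 1993 + 17 years → 21 August 2010.
Office Delay Adjustment: +570 days → 13 March 2012.
Product Clearance Extension: 860 days (within the 1563-day cap) → +860 days → 21 July 2014.
Appellate Stay Credit: +238 days → 16 March 2015.

March 16, 2015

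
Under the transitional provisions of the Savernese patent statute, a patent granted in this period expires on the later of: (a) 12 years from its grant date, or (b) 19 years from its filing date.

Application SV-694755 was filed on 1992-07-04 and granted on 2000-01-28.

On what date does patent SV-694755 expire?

(a) grant + 12 years → 28 January 2012.
(b) filing + 19 years → 4 July 2011.
Later of the two: 28 January 2012.

January 28, 2012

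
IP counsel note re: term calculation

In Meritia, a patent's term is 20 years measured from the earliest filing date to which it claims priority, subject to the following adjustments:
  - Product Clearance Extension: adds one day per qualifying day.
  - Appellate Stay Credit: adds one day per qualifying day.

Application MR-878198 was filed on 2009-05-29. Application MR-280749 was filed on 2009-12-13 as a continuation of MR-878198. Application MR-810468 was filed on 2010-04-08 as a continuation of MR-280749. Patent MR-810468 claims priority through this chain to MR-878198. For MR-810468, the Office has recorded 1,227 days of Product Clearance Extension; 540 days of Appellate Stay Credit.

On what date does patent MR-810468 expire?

Earliest priority filing: 29 May 2009.
Base term: 29 May 2009 + 20 years → 29 May 2029.
Product Clearance Extension: +1227 days → 7 October 2032.
Appellate Stay Credit: +540 days → 31 March 2034.

2034-03-31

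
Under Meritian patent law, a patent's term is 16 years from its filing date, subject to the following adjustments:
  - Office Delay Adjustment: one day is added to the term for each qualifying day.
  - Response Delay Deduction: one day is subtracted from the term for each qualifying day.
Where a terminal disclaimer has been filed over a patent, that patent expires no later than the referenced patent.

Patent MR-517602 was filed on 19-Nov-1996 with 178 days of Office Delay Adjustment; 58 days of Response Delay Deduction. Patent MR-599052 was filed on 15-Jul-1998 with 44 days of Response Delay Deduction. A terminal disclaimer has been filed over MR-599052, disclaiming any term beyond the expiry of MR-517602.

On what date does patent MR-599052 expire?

March 19, 2013

Natural term of MR-599052:
  Base: filing + 16 years → 15 July 2014.
  Response Delay Deduction: −44 days → 1 June 2014.
Expiry of referenced patent MR-517602:
  Base: filing + 16 years → 19 November 2012.
  Office Delay Adjustment: +178 days → 16 May 2013.
  Response Delay Deduction: −58 days → 19 March 2013.
Terminal disclaimer: MR-599052 expires on the earlier of 1 June 2014 and 19 March 2013.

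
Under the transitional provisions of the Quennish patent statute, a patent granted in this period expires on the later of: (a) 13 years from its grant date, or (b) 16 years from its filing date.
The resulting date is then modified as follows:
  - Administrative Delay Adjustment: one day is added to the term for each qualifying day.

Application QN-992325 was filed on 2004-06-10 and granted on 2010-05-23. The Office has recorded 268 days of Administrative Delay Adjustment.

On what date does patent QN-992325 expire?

2024-02-15

(a) grant + 13 years → 23 May 2023.
(b) filing + 16 years → 10 June 2020.
Later of the two: 23 May 2023.
Administrative Delay Adjustment: +268 days → 15 February 2024.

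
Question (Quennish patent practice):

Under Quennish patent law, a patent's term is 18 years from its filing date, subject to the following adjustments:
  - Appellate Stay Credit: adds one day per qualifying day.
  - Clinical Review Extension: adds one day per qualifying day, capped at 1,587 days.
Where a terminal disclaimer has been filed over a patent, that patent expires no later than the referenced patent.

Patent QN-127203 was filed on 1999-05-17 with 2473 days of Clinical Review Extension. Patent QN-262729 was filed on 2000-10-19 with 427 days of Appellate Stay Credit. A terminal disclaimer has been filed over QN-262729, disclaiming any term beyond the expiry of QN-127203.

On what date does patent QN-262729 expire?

Natural term of QN-262729:
  Base: filing + 18 years → 19 October 2018.
  Appellate Stay Credit: +427 days → 20 December 2019.
Expiry of referenced patent QN-127203:
  Base: filing + 18 years → 17 May 2017.
  Clinical Review Extension: 2473 days claimed exceeds the 1587-day cap, so +1587 days → 20 September 2021.
Terminal disclaimer: QN-262729 expires on the earlier of 20 December 2019 and 20 September 2021.

December 20, 2019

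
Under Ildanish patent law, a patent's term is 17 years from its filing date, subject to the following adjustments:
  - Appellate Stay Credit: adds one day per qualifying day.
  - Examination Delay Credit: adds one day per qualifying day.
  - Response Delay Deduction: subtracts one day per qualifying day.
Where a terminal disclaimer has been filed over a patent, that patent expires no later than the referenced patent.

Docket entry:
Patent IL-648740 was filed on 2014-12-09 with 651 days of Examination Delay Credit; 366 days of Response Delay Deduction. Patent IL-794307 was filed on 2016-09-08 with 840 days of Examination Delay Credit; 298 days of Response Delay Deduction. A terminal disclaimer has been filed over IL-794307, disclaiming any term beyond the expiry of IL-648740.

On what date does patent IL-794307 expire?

Natural term of IL-794307:
  Base: filing + 17 years → 8 September 2033.
  Examination Delay Credit: +840 days → 27 December 2035.
  Response Delay Deduction: −298 days → 4 March 2035.
Expiry of referenced patent IL-648740:
  Base: filing + 17 years → 9 December 2031.
  Examination Delay Credit: +651 days → 20 September 2033.
  Response Delay Deduction: −366 days → 19 September 2032.
Terminal disclaimer: IL-794307 expires on the earlier of 4 March 2035 and 19 September 2032.

2032-09-19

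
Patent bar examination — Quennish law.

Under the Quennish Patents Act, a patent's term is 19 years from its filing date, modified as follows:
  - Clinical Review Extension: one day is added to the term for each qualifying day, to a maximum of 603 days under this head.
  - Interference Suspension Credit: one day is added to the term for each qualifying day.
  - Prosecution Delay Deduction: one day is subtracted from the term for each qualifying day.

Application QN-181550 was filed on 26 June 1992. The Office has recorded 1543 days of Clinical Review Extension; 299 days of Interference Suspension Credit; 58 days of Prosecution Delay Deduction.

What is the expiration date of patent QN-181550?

Base term: filing date + 19 years → 26 June 2011.
Clinical Review Extension: 1543 days claimed exceeds the 603-day cap, so +603 days → 18 February 2013.
Interference Suspension Credit: +299 days → 14 December 2013.
Prosecution Delay Deduction: −58 days → 17 October 2013.

October 17, 2013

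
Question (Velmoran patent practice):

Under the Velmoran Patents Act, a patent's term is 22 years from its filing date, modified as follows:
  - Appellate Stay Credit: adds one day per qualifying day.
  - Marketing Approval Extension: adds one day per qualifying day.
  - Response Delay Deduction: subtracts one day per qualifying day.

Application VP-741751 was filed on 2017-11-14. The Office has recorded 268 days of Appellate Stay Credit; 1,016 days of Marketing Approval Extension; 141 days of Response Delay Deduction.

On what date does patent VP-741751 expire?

Base term: filing date + 22 years → 14 November 2039.
Appellate Stay Credit: +268 days → 8 August 2040.
Marketing Approval Extension: +1016 days → 21 May 2043.
Response Delay Deduction: −141 days → 31 December 2042.

December 31, 2042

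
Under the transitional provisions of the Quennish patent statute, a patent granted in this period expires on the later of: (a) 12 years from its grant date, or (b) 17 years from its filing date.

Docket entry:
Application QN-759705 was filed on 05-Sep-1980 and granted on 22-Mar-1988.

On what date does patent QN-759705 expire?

2000-03-22

(a) grant + 12 years → 22 March 2000.
(b) filing + 17 years → 5 September 1997.
Later of the two: 22 March 2000.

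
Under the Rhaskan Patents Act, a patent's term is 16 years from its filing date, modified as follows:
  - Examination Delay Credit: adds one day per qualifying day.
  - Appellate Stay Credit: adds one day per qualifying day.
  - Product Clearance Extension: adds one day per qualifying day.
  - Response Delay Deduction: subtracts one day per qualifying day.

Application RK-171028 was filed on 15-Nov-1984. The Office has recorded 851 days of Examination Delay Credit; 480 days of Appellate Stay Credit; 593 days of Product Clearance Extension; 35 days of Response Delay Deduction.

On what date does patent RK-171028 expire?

2006-01-17

Base term: filing date + 16 years → 15 November 2000.
Examination Delay Credit: +851 days → 16 March 2003.
Appellate Stay Credit: +480 days → 8 July 2004.
Product Clearance Extension: +593 days → 21 February 2006.
Response Delay Deduction: −35 days → 17 January 2006.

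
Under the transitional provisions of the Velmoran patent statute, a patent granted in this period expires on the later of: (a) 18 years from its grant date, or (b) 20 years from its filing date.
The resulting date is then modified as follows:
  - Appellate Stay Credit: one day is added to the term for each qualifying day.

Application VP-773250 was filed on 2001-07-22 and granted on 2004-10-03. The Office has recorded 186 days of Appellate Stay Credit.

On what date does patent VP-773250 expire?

(a) grant + 18 years → 3 October 2022.
(b) filing + 20 years → 22 July 2021.
Later of the two: 3 October 2022.
Appellate Stay Credit: +186 days → 7 April 2023.

April 7, 2023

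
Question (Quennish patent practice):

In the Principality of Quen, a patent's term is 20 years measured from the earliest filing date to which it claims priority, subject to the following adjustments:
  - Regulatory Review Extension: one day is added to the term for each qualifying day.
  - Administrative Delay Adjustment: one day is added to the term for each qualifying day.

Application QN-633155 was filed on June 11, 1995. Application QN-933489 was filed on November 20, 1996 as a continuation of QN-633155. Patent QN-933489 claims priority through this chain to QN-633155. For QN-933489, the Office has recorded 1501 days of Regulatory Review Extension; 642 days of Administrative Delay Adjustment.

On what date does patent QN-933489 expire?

2021-04-23

Earliest priority filing: 11 June 1995.
Base term: 11 June 1995 + 20 years → 11 June 2015.
Regulatory Review Extension: +1501 days → 21 July 2019.
Administrative Delay Adjustment: +642 days → 23 April 2021.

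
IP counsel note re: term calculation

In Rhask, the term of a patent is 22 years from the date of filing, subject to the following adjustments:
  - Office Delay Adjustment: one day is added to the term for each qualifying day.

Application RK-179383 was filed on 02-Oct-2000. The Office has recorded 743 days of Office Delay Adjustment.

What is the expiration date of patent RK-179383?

2024-10-14

Base term: filing date + 22 years → 2 October 2022.
Office Delay Adjustment: +743 days → 14 October 2024.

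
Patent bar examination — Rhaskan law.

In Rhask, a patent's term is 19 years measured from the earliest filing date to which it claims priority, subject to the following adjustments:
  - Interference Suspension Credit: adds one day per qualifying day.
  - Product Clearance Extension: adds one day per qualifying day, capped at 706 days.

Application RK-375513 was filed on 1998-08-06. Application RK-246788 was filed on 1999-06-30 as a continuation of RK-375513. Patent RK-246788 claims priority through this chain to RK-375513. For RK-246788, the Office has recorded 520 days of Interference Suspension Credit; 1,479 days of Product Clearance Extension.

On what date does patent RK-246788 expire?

Earliest priority filing: 6 August 1998.
Base term: 6 August 1998 + 19 years → 6 August 2017.
Interference Suspension Credit: +520 days → 8 January 2019.
Product Clearance Extension: 1479 days claimed exceeds the 706-day cap, so +706 days → 14 December 2020.

December 14, 2020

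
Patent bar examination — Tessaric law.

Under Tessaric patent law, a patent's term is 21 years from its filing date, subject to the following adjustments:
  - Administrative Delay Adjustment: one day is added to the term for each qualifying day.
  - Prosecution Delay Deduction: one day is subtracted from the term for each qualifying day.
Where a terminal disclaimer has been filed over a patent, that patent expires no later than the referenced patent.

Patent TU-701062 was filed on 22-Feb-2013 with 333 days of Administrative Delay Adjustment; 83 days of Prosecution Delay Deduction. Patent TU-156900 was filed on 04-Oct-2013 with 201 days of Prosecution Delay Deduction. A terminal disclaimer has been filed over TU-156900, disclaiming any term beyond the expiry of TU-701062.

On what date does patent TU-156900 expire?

Natural term of TU-156900:
  Base: filing + 21 years → 4 October 2034.
  Prosecution Delay Deduction: −201 days → 17 March 2034.
Expiry of referenced patent TU-701062:
  Base: filing + 21 years → 22 February 2034.
  Administrative Delay Adjustment: +333 days → 21 January 2035.
  Prosecution Delay Deduction: −83 days → 30 October 2034.
Terminal disclaimer: TU-156900 expires on the earlier of 17 March 2034 and 30 October 2034.

March 17, 2034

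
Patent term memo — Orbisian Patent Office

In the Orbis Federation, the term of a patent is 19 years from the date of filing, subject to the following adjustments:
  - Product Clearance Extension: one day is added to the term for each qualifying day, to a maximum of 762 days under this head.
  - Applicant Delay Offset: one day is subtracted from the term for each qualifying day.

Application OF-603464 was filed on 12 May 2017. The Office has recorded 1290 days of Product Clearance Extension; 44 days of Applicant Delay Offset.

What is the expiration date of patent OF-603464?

Base term: filing date + 19 years → 12 May 2036.
Product Clearance Extension: 1290 days claimed exceeds the 762-day cap, so +762 days → 13 June 2038.
Applicant Delay Offset: −44 days → 30 April 2038.

2038-04-30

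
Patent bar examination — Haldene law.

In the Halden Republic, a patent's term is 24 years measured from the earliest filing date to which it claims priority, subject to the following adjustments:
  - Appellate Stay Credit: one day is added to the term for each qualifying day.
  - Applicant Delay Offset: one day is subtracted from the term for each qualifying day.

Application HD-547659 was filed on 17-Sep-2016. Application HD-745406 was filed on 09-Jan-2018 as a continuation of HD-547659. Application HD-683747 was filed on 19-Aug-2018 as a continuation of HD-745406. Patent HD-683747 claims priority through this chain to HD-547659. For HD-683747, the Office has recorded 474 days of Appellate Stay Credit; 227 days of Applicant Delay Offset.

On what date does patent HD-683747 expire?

Earliest priority filing: 17 September 2016.
Base term: 17 September 2016 + 24 years → 17 September 2040.
Appellate Stay Credit: +474 days → 4 January 2042.
Applicant Delay Offset: −227 days → 22 May 2041.

2041-05-22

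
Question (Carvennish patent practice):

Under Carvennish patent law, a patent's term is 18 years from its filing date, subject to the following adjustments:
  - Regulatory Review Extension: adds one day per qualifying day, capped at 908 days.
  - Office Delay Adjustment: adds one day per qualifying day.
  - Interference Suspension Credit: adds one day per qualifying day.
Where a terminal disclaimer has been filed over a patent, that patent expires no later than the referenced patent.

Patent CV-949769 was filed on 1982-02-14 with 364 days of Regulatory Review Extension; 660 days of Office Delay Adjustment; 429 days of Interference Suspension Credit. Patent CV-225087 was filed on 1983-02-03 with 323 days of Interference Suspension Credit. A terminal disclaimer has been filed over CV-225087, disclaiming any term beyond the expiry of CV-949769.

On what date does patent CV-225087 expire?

Natural term of CV-225087:
  Base: filing + 18 years → 3 February 2001.
  Interference Suspension Credit: +323 days → 23 December 2001.
Expiry of referenced patent CV-949769:
  Base: filing + 18 years → 14 February 2000.
  Regulatory Review Extension: 364 days (within the 908-day cap) → +364 days → 12 February 2001.
  Office Delay Adjustment: +660 days → 4 December 2002.
  Interference Suspension Credit: +429 days → 6 February 2004.
Terminal disclaimer: CV-225087 expires on the earlier of 23 December 2001 and 6 February 2004.

December 23, 2001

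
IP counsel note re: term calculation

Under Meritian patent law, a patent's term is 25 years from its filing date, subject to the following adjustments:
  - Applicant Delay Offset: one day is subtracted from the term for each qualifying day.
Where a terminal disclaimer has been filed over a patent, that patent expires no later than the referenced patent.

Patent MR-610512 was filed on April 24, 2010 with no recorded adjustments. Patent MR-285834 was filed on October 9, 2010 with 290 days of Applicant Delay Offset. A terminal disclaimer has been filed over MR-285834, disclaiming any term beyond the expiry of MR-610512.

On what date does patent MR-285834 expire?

2034-12-23

Natural term of MR-285834:
  Base: filing + 25 years → 9 October 2035.
  Applicant Delay Offset: −290 days → 23 December 2034.
Expiry of referenced patent MR-610512:
  Base: filing + 25 years → 24 April 2035.
Terminal disclaimer: MR-285834 expires on the earlier of 23 December 2034 and 24 April 2035.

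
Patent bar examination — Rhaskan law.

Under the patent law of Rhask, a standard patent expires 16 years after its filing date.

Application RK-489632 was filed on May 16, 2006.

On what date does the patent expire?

Filing date + 16 years → 16 May 2022.

2022-05-16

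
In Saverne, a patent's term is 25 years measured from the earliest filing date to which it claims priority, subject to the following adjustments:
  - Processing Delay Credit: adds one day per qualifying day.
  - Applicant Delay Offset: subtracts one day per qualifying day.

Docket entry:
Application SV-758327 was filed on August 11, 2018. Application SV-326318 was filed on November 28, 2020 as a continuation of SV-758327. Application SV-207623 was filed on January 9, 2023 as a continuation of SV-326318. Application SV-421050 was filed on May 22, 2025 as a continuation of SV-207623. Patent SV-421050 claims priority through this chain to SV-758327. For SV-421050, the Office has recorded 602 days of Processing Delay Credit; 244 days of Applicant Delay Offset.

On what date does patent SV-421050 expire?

August 3, 2044

Earliest priority filing: 11 August 2018.
Base term: 11 August 2018 + 25 years → 11 August 2043.
Processing Delay Credit: +602 days → 4 April 2045.
Applicant Delay Offset: −244 days → 3 August 2044.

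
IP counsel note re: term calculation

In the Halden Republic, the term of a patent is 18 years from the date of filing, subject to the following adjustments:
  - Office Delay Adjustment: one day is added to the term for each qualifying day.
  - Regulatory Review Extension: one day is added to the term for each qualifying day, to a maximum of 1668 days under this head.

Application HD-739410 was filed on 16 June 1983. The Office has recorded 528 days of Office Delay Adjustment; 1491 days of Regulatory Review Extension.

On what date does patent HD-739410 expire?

Base term: filing date + 18 years → 16 June 2001.
Office Delay Adjustment: +528 days → 26 November 2002.
Regulatory Review Extension: 1491 days (within the 1668-day cap) → +1491 days → 26 December 2006.

2006-12-26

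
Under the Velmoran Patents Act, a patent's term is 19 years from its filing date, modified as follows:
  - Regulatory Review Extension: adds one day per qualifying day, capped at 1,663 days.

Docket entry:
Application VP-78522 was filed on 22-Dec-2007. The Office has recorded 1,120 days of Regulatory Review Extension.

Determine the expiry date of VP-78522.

Base term: filing date + 19 years → 22 December 2026.
Regulatory Review Extension: 1120 days (within the 1663-day cap) → +1120 days → 15 January 2030.

January 15, 2030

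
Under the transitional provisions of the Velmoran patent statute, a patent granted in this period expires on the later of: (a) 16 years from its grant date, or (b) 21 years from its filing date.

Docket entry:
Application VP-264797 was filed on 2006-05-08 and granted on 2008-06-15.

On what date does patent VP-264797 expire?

(a) grant + 16 years → 15 June 2024.
(b) filing + 21 years → 8 May 2027.
Later of the two: 8 May 2027.

May 8, 2027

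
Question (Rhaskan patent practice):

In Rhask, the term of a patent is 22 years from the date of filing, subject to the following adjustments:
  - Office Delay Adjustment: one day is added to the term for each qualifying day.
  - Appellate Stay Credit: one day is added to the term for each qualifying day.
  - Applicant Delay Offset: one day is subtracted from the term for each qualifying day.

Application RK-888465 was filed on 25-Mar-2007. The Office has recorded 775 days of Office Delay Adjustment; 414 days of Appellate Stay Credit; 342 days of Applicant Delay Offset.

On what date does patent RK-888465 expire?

Base term: filing date + 22 years → 25 March 2029.
Office Delay Adjustment: +775 days → 9 May 2031.
Appellate Stay Credit: +414 days → 26 June 2032.
Applicant Delay Offset: −342 days → 20 July 2031.

July 20, 2031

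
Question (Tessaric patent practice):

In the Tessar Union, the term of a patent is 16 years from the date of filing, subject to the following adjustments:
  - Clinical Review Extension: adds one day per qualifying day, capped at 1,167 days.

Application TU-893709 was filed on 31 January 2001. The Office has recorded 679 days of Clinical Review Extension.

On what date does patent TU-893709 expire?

Base term: filing date + 16 years → 31 January 2017.
Clinical Review Extension: 679 days (within the 1167-day cap) → +679 days → 11 December 2018.

December 11, 2018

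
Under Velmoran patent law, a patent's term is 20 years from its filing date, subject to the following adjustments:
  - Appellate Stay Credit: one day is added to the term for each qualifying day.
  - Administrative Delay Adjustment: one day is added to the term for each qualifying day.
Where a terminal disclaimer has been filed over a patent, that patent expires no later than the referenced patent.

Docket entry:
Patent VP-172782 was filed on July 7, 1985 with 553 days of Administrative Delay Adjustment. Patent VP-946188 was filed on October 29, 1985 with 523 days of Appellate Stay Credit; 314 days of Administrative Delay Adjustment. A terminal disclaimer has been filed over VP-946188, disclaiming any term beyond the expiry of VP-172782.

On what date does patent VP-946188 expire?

Natural term of VP-946188:
  Base: filing + 20 years → 29 October 2005.
  Appellate Stay Credit: +523 days → 5 April 2007.
  Administrative Delay Adjustment: +314 days → 13 February 2008.
Expiry of referenced patent VP-172782:
  Base: filing + 20 years → 7 July 2005.
  Administrative Delay Adjustment: +553 days → 11 January 2007.
Terminal disclaimer: VP-946188 expires on the earlier of 13 February 2008 and 11 January 2007.

2007-01-11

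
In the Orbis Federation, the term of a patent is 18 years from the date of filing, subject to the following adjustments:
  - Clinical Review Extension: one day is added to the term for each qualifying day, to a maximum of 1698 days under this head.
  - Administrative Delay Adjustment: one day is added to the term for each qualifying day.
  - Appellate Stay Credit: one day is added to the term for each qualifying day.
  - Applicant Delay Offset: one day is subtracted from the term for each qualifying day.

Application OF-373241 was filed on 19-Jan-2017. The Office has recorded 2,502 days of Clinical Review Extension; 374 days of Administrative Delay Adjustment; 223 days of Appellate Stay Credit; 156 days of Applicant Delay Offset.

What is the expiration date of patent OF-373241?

Base term: filing date + 18 years → 19 January 2035.
Clinical Review Extension: 2502 days claimed exceeds the 1698-day cap, so +1698 days → 13 September 2039.
Administrative Delay Adjustment: +374 days → 21 September 2040.
Appellate Stay Credit: +223 days → 2 May 2041.
Applicant Delay Offset: −156 days → 27 November 2040.

November 27, 2040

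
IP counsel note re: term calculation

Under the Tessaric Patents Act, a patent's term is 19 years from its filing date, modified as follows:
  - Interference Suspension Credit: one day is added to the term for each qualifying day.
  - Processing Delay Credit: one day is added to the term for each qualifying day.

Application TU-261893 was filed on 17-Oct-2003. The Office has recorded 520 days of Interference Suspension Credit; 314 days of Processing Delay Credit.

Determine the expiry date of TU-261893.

2025-01-28

Base term: filing date + 19 years → 17 October 2022.
Interference Suspension Credit: +520 days → 20 March 2024.
Processing Delay Credit: +314 days → 28 January 2025.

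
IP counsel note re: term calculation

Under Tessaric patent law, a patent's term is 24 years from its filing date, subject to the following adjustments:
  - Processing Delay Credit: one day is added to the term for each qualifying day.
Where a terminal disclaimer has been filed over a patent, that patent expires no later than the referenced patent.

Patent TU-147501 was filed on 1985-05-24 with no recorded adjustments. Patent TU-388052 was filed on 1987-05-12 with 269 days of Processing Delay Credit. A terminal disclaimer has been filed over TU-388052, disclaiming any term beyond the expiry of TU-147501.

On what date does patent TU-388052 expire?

May 24, 2009

Natural term of TU-388052:
  Base: filing + 24 years → 12 May 2011.
  Processing Delay Credit: +269 days → 5 February 2012.
Expiry of referenced patent TU-147501:
  Base: filing + 24 years → 24 May 2009.
Terminal disclaimer: TU-388052 expires on the earlier of 5 February 2012 and 24 May 2009.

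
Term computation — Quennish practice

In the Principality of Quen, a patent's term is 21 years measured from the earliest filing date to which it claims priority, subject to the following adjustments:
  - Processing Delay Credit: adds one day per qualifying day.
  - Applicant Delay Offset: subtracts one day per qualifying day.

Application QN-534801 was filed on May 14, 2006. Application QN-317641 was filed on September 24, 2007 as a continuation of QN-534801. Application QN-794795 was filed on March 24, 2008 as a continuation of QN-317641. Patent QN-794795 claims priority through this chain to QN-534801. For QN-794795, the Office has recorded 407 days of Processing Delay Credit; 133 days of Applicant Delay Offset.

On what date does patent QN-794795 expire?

2028-02-12

Earliest priority filing: 14 May 2006.
Base term: 14 May 2006 + 21 years → 14 May 2027.
Processing Delay Credit: +407 days → 24 June 2028.
Applicant Delay Offset: −133 days → 12 February 2028.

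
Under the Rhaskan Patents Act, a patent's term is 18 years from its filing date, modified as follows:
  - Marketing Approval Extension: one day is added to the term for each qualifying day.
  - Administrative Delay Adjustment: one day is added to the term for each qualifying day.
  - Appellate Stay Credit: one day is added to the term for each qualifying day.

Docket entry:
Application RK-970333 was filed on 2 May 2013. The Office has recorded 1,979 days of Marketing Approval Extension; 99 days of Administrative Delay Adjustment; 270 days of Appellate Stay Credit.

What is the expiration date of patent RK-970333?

2037-10-05

Base term: filing date + 18 years → 2 May 2031.
Marketing Approval Extension: +1979 days → 1 October 2036.
Administrative Delay Adjustment: +99 days → 8 January 2037.
Appellate Stay Credit: +270 days → 5 October 2037.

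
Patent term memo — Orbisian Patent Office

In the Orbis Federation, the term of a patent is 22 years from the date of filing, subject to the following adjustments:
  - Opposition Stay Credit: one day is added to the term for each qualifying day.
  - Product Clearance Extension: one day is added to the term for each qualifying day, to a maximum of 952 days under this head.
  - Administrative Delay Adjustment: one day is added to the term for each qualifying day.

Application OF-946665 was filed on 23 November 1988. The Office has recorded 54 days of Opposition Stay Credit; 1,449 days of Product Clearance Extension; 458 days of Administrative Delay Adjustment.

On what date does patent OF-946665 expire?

November 26, 2014

Base term: filing date + 22 years → 23 November 2010.
Opposition Stay Credit: +54 days → 16 January 2011.
Product Clearance Extension: 1449 days claimed exceeds the 952-day cap, so +952 days → 25 August 2013.
Administrative Delay Adjustment: +458 days → 26 November 2014.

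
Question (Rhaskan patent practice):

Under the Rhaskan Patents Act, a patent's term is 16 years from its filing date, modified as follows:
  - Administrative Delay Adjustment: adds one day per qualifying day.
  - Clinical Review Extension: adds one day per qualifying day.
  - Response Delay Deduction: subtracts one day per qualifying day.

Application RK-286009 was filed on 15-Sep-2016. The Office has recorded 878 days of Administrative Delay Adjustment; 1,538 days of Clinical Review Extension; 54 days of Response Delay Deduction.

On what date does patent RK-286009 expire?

2039-03-05

Base term: filing date + 16 years → 15 September 2032.
Administrative Delay Adjustment: +878 days → 10 February 2035.
Clinical Review Extension: +1538 days → 28 April 2039.
Response Delay Deduction: −54 days → 5 March 2039.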